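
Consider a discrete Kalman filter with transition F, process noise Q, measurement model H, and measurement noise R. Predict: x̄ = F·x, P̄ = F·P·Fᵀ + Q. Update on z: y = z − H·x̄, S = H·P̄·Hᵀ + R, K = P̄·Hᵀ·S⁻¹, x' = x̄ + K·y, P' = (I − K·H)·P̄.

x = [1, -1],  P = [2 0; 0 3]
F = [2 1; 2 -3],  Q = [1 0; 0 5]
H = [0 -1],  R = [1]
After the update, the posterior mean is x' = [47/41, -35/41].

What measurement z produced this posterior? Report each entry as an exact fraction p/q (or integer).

x̄ = F·x = [1, 5]
P̄ = F·P·Fᵀ + Q = [12 -1; -1 40]
S = H·P̄·Hᵀ + R = [41]
K = P̄·Hᵀ·S⁻¹ = [1/41; -40/41]
x' − x̄ = [6/41, -240/41] = K·y
y = (KᵀK)⁻¹·Kᵀ·(x' − x̄) = [6]
z = y + H·x̄ = [6] + [-5] = [1]

z = [1]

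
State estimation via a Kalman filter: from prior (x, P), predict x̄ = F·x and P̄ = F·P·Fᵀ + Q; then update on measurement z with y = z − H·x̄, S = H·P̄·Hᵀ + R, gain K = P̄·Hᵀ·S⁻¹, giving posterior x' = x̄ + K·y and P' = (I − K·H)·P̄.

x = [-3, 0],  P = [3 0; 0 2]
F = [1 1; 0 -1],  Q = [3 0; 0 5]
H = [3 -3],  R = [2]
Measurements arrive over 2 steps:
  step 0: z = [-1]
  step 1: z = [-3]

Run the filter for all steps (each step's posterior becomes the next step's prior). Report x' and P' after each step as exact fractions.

step 0: x' = [-279/173, -216/173], P' = [484/173 464/173; 464/173 482/173]
step 1: x' = [-26262/25607, -117/25607], P' = [127361/51214 120643/51214; 120643/51214 125229/51214]

step 0: x̄ = F·x = [-3, 0]
step 0: P̄ = F·P·Fᵀ + Q = [8 -2; -2 7]
step 0: y = z − H·x̄ = [8]
step 0: S = H·P̄·Hᵀ + R = [173]
step 0: K = P̄·Hᵀ·S⁻¹ = [30/173; -27/173]
step 0: x' = x̄ + K·y = [-279/173, -216/173]
step 0: P' = (I − K·H)·P̄ = [484/173 464/173; 464/173 482/173]
step 1: x̄ = F·x = [-495/173, 216/173]
step 1: P̄ = F·P·Fᵀ + Q = [2413/173 -946/173; -946/173 1347/173]
step 1: y = z − H·x̄ = [1614/173]
step 1: S = H·P̄·Hᵀ + R = [51214/173]
step 1: K = P̄·Hᵀ·S⁻¹ = [10077/51214; -6879/51214]
step 1: x' = x̄ + K·y = [-26262/25607, -117/25607]
step 1: P' = (I − K·H)·P̄ = [127361/51214 120643/51214; 120643/51214 125229/51214]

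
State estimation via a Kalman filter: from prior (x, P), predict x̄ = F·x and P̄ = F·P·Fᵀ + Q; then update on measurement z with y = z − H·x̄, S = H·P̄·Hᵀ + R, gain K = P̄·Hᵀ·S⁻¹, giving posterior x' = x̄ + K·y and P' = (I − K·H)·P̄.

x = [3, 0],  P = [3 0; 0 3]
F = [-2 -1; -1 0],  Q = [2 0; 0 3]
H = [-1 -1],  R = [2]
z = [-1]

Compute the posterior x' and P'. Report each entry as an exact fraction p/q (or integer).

x̄ = F·x = [-6, -3]
P̄ = F·P·Fᵀ + Q = [17 6; 6 6]
y = z − H·x̄ = [-10]
S = H·P̄·Hᵀ + R = [37]
K = P̄·Hᵀ·S⁻¹ = [-23/37; -12/37]
x' = x̄ + K·y = [8/37, 9/37]
P' = (I − K·H)·P̄ = [100/37 -54/37; -54/37 78/37]

x' = [8/37, 9/37]
P' = [100/37 -54/37; -54/37 78/37]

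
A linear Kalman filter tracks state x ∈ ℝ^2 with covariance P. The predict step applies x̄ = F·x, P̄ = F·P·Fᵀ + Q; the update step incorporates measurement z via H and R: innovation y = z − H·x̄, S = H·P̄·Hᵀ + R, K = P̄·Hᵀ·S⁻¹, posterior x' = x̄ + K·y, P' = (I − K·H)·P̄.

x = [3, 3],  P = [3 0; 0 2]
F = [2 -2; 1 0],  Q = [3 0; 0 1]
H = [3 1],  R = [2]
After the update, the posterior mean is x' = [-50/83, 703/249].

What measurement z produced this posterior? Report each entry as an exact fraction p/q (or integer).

z = [1]

x̄ = F·x = [0, 3]
P̄ = F·P·Fᵀ + Q = [23 6; 6 4]
S = H·P̄·Hᵀ + R = [249]
K = P̄·Hᵀ·S⁻¹ = [25/83; 22/249]
x' − x̄ = [-50/83, -44/249] = K·y
y = (KᵀK)⁻¹·Kᵀ·(x' − x̄) = [-2]
z = y + H·x̄ = [-2] + [3] = [1]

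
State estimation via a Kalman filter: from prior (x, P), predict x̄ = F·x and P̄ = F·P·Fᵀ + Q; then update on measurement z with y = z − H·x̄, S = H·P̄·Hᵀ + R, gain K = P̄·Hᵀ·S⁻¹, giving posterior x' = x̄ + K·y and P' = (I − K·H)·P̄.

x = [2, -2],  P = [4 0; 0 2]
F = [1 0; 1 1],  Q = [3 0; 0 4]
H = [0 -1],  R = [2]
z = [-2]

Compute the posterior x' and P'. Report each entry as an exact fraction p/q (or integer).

x' = [8/3, 5/3]
P' = [17/3 2/3; 2/3 5/3]

x̄ = F·x = [2, 0]
P̄ = F·P·Fᵀ + Q = [7 4; 4 10]
y = z − H·x̄ = [-2]
S = H·P̄·Hᵀ + R = [12]
K = P̄·Hᵀ·S⁻¹ = [-1/3; -5/6]
x' = x̄ + K·y = [8/3, 5/3]
P' = (I − K·H)·P̄ = [17/3 2/3; 2/3 5/3]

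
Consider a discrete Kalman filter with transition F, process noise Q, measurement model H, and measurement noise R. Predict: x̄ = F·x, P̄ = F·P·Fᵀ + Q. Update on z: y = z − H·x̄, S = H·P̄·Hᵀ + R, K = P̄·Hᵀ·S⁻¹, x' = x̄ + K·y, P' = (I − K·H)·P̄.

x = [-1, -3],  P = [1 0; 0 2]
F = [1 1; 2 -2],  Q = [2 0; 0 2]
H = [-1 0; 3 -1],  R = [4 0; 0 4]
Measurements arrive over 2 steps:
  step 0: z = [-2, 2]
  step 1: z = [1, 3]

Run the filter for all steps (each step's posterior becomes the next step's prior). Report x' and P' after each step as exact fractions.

step 0: x̄ = F·x = [-4, 4]
step 0: P̄ = F·P·Fᵀ + Q = [5 -2; -2 14]
step 0: y = z − H·x̄ = [-6, 18]
step 0: S = H·P̄·Hᵀ + R = [9 -17; -17 75]
step 0: K = P̄·Hᵀ·S⁻¹ = [-43/193 34/193; -95/193 -73/193]
step 0: x' = x̄ + K·y = [98/193, 28/193]
step 0: P' = (I − K·H)·P̄ = [172/193 380/193; 380/193 1432/193]
step 1: x̄ = F·x = [126/193, 140/193]
step 1: P̄ = F·P·Fᵀ + Q = [2750/193 -2520/193; -2520/193 3762/193]
step 1: y = z − H·x̄ = [319/193, 341/193]
step 1: S = H·P̄·Hᵀ + R = [3522/193 -10770/193; -10770/193 44404/193]
step 1: K = P̄·Hᵀ·S⁻¹ = [-7925/52329 3590/17443; -4335/17443 -5499/17443]
step 1: x' = x̄ + K·y = [40093/52329, -4228/17443]
step 1: P' = (I − K·H)·P̄ = [31700/52329 17340/17443; 17340/17443 74016/17443]

step 0: x' = [98/193, 28/193], P' = [172/193 380/193; 380/193 1432/193]
step 1: x' = [40093/52329, -4228/17443], P' = [31700/52329 17340/17443; 17340/17443 74016/17443]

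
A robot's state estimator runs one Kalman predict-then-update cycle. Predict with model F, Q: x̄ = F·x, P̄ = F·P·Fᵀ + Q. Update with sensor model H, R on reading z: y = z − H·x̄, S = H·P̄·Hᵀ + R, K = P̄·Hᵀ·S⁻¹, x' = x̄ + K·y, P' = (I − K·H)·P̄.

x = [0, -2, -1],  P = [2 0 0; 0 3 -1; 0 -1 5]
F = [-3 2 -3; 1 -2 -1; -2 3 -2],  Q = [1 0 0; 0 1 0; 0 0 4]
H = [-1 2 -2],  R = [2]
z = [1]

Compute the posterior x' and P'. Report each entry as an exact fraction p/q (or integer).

x̄ = F·x = [-1, 5, -4]
P̄ = F·P·Fᵀ + Q = [88 -7 73; -7 16 -13; 73 -13 71]
y = z − H·x̄ = [-18]
S = H·P̄·Hᵀ + R = [862]
K = P̄·Hᵀ·S⁻¹ = [-124/431; 65/862; -241/862]
x' = x̄ + K·y = [1801/431, 1570/431, 445/431]
P' = (I − K·H)·P̄ = [7176/431 5043/431 1579/431; 5043/431 9567/862 4459/862; 1579/431 4459/862 3121/862]

x' = [1801/431, 1570/431, 445/431]
P' = [7176/431 5043/431 1579/431; 5043/431 9567/862 4459/862; 1579/431 4459/862 3121/862]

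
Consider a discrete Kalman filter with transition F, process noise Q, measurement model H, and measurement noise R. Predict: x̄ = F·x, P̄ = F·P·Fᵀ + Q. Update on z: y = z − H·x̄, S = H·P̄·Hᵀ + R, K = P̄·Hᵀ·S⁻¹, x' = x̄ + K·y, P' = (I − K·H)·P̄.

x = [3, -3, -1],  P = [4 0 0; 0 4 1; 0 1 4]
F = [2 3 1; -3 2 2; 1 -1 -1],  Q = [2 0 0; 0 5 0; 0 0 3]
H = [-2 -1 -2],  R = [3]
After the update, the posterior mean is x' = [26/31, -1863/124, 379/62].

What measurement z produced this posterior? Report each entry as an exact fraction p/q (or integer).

x̄ = F·x = [-4, -17, 7]
P̄ = F·P·Fᵀ + Q = [64 16 -12; 16 81 -32; -12 -32 17]
S = H·P̄·Hᵀ + R = [248]
K = P̄·Hᵀ·S⁻¹ = [-15/31; -49/248; 11/124]
x' − x̄ = [150/31, 245/124, -55/62] = K·y
y = (KᵀK)⁻¹·Kᵀ·(x' − x̄) = [-10]
z = y + H·x̄ = [-10] + [11] = [1]

z = [1]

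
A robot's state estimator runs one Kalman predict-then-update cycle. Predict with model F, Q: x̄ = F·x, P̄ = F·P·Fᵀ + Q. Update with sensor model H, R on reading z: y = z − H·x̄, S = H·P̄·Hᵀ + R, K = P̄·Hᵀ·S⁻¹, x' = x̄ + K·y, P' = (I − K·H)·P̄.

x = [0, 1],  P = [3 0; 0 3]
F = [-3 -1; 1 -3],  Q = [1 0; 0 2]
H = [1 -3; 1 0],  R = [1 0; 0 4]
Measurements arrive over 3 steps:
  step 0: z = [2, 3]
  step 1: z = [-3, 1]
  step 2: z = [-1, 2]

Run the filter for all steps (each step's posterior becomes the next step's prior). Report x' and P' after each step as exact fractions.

step 0: x̄ = F·x = [-1, -3]
step 0: P̄ = F·P·Fᵀ + Q = [31 0; 0 32]
step 0: y = z − H·x̄ = [-6, 4]
step 0: S = H·P̄·Hᵀ + R = [320 31; 31 35]
step 0: K = P̄·Hᵀ·S⁻¹ = [124/10239 8959/10239; -1120/3413 992/3413]
step 0: x' = x̄ + K·y = [24853/10239, 449/3413]
step 0: P' = (I − K·H)·P̄ = [35836/10239 3968/3413; 3968/3413 1696/3413]
step 1: x̄ = F·x = [-25302/3413, 20812/10239]
step 1: P̄ = F·P·Fᵀ + Q = [136425/3413 996/3413; 996/3413 30682/10239]
step 1: y = z − H·x̄ = [35875/3413, 28715/3413]
step 1: S = H·P̄·Hᵀ + R = [225908/3413 133437/3413; 133437/3413 150077/3413]
step 1: K = P̄·Hᵀ·S⁻¹ = [533748/4716719 3813087/4716719; -1344298/4716719 1226550/4716719]
step 1: x' = x̄ + K·y = [2724459/4716719, 17329456/14150157]
step 1: P' = (I − K·H)·P̄ = [15252348/4716719 4906200/4716719; 4906200/4716719 6250498/14150157]
step 2: x̄ = F·x = [-41849587/14150157, -14604997/4716719]
step 2: P̄ = F·P·Fᵀ + Q = [520525651/14150157 -256946/4716719; -256946/4716719 14000080/4716719]
step 2: y = z − H·x̄ = [-103745543/14150157, 70149901/14150157]
step 2: S = H·P̄·Hᵀ + R = [917302996/14150157 522838165/14150157; 522838165/14150157 577126279/14150157]
step 2: K = P̄·Hᵀ·S⁻¹ = [2091352660/18094493087 14425281103/18094493087; -5142004716/18094493087 4634147646/18094493087]
step 2: x' = x̄ + K·y = [2665444722/18094493087, 4645532781/18094493087]
step 2: P' = (I − K·H)·P̄ = [57701124412/18094493087 18536590584/18094493087; 18536590584/18094493087 7892865100/18094493087]

step 0: x' = [24853/10239, 449/3413], P' = [35836/10239 3968/3413; 3968/3413 1696/3413]
step 1: x' = [2724459/4716719, 17329456/14150157], P' = [15252348/4716719 4906200/4716719; 4906200/4716719 6250498/14150157]
step 2: x' = [2665444722/18094493087, 4645532781/18094493087], P' = [57701124412/18094493087 18536590584/18094493087; 18536590584/18094493087 7892865100/18094493087]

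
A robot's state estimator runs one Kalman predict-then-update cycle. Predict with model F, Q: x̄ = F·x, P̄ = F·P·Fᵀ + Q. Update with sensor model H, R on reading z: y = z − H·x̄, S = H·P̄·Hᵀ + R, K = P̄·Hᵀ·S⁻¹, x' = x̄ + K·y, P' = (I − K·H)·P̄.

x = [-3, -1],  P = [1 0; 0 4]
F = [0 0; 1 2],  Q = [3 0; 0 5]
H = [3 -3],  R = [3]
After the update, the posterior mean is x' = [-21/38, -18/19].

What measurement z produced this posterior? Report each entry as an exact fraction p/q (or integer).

z = [1]

x̄ = F·x = [0, -5]
P̄ = F·P·Fᵀ + Q = [3 0; 0 22]
S = H·P̄·Hᵀ + R = [228]
K = P̄·Hᵀ·S⁻¹ = [3/76; -11/38]
x' − x̄ = [-21/38, 77/19] = K·y
y = (KᵀK)⁻¹·Kᵀ·(x' − x̄) = [-14]
z = y + H·x̄ = [-14] + [15] = [1]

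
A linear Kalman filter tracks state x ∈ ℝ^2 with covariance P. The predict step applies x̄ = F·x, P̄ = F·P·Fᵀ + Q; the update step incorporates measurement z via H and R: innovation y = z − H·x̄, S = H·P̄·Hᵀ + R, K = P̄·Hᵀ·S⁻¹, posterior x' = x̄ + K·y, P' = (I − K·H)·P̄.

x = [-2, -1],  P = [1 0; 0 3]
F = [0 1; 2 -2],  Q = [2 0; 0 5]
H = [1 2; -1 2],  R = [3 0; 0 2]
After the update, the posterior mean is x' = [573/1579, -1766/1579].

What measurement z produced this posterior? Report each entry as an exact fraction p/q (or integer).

z = [-1, -3]

x̄ = F·x = [-1, -2]
P̄ = F·P·Fᵀ + Q = [5 -6; -6 21]
S = H·P̄·Hᵀ + R = [68 79; 79 115]
K = P̄·Hᵀ·S⁻¹ = [538/1579 -603/1579; 348/1579 420/1579]
x' − x̄ = [2152/1579, 1392/1579] = K·y
y = (KᵀK)⁻¹·Kᵀ·(x' − x̄) = [4, 0]
z = y + H·x̄ = [4, 0] + [-5, -3] = [-1, -3]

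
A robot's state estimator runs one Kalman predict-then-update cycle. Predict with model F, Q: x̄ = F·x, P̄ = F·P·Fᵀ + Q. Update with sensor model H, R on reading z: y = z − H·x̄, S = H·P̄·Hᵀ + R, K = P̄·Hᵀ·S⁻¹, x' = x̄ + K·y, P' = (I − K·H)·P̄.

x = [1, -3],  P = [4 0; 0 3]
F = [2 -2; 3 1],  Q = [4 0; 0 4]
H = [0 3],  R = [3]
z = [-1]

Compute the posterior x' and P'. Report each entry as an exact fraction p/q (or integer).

x̄ = F·x = [8, 0]
P̄ = F·P·Fᵀ + Q = [32 18; 18 43]
y = z − H·x̄ = [-1]
S = H·P̄·Hᵀ + R = [390]
K = P̄·Hᵀ·S⁻¹ = [9/65; 43/130]
x' = x̄ + K·y = [511/65, -43/130]
P' = (I − K·H)·P̄ = [1594/65 9/65; 9/65 43/130]

x' = [511/65, -43/130]
P' = [1594/65 9/65; 9/65 43/130]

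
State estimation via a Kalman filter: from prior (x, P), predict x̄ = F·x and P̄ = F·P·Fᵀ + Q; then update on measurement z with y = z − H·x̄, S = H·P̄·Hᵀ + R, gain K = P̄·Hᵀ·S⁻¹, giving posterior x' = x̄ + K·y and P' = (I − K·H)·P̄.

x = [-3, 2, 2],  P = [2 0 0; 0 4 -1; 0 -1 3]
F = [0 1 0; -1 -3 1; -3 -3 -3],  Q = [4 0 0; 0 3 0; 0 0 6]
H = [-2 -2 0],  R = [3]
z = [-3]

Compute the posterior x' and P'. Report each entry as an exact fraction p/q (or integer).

x̄ = F·x = [2, -1, -3]
P̄ = F·P·Fᵀ + Q = [8 -13 -9; -13 50 27; -9 27 69]
y = z − H·x̄ = [-1]
S = H·P̄·Hᵀ + R = [131]
K = P̄·Hᵀ·S⁻¹ = [10/131; -74/131; -36/131]
x' = x̄ + K·y = [252/131, -57/131, -357/131]
P' = (I − K·H)·P̄ = [948/131 -963/131 -819/131; -963/131 1074/131 873/131; -819/131 873/131 7743/131]

x' = [252/131, -57/131, -357/131]
P' = [948/131 -963/131 -819/131; -963/131 1074/131 873/131; -819/131 873/131 7743/131]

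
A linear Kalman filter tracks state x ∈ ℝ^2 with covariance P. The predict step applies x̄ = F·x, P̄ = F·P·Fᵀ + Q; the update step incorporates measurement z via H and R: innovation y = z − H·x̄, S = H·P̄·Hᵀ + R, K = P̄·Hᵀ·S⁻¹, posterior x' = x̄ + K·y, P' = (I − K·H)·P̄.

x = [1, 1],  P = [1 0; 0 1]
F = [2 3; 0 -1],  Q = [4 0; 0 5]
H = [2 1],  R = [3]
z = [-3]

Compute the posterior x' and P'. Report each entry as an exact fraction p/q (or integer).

x̄ = F·x = [5, -1]
P̄ = F·P·Fᵀ + Q = [17 -3; -3 6]
y = z − H·x̄ = [-12]
S = H·P̄·Hᵀ + R = [65]
K = P̄·Hᵀ·S⁻¹ = [31/65; 0]
x' = x̄ + K·y = [-47/65, -1]
P' = (I − K·H)·P̄ = [144/65 -3; -3 6]

x' = [-47/65, -1]
P' = [144/65 -3; -3 6]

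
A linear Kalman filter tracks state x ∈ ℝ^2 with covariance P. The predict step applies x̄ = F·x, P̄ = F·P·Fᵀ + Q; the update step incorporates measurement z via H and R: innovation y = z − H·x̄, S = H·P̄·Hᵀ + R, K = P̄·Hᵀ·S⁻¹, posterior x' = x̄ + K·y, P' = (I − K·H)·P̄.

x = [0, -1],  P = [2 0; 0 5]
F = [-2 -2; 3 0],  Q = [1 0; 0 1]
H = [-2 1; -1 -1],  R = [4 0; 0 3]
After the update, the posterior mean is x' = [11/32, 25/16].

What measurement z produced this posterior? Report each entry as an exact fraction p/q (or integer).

x̄ = F·x = [2, 0]
P̄ = F·P·Fᵀ + Q = [29 -12; -12 19]
S = H·P̄·Hᵀ + R = [187 27; 27 27]
K = P̄·Hᵀ·S⁻¹ = [-53/160 -1289/4320; 5/16 -247/432]
x' − x̄ = [-53/32, 25/16] = K·y
y = (KᵀK)⁻¹·Kᵀ·(x' − x̄) = [5, 0]
z = y + H·x̄ = [5, 0] + [-4, -2] = [1, -2]

z = [1, -2]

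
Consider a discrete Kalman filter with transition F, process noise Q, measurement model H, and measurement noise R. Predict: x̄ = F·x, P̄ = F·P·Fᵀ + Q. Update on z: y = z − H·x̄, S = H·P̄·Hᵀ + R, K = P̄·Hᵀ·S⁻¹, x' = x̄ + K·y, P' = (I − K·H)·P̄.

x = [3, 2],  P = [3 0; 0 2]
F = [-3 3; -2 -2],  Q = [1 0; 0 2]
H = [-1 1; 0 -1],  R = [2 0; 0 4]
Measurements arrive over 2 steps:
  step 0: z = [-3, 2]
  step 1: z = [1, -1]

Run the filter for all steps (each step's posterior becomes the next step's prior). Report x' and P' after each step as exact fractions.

step 0: x̄ = F·x = [-3, -10]
step 0: P̄ = F·P·Fᵀ + Q = [46 6; 6 22]
step 0: y = z − H·x̄ = [4, -8]
step 0: S = H·P̄·Hᵀ + R = [58 -16; -16 26]
step 0: K = P̄·Hᵀ·S⁻¹ = [-284/313 -247/313; 16/313 -255/313]
step 0: x' = x̄ + K·y = [-99/313, -1026/313]
step 0: P' = (I − K·H)·P̄ = [1556/313 988/313; 988/313 1020/313]
step 1: x̄ = F·x = [-2781/313, 2250/313]
step 1: P̄ = F·P·Fᵀ + Q = [5713/313 3216/313; 3216/313 18834/313]
step 1: y = z − H·x̄ = [-4718/313, 1937/313]
step 1: S = H·P̄·Hᵀ + R = [18741/313 -15618/313; -15618/313 20086/313]
step 1: K = P̄·Hᵀ·S⁻¹ = [-160355/211677 -52859/70559; 10412/70559 -58065/70559]
step 1: x' = x̄ + K·y = [-444992/211677, -9067/70559]
step 1: P' = (I − K·H)·P̄ = [955018/211677 211436/70559; 211436/70559 232260/70559]

step 0: x' = [-99/313, -1026/313], P' = [1556/313 988/313; 988/313 1020/313]
step 1: x' = [-444992/211677, -9067/70559], P' = [955018/211677 211436/70559; 211436/70559 232260/70559]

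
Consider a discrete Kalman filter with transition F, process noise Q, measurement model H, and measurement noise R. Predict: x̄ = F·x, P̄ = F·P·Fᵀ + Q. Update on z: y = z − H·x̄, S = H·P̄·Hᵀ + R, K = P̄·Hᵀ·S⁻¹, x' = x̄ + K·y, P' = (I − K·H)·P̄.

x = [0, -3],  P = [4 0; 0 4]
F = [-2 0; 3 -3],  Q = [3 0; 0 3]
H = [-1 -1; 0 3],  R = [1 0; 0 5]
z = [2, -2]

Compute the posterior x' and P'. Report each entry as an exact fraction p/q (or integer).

x̄ = F·x = [0, 9]
P̄ = F·P·Fᵀ + Q = [19 -24; -24 75]
y = z − H·x̄ = [11, -29]
S = H·P̄·Hᵀ + R = [47 -153; -153 680]
K = P̄·Hᵀ·S⁻¹ = [-448/503 -2619/8551; -15/503 2772/8551]
x' = x̄ + K·y = [-7825/8551, -6234/8551]
P' = (I − K·H)·P̄ = [11981/8551 -4365/8551; -4365/8551 4620/8551]

x' = [-7825/8551, -6234/8551]
P' = [11981/8551 -4365/8551; -4365/8551 4620/8551]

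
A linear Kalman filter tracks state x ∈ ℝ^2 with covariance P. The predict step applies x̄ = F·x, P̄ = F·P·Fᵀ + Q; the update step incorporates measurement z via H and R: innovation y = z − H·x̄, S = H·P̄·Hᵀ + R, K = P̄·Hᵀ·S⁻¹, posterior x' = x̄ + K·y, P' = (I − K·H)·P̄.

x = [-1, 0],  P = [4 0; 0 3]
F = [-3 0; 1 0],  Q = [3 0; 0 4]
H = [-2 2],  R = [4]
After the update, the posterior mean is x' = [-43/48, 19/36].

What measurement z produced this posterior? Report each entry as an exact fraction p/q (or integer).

x̄ = F·x = [3, -1]
P̄ = F·P·Fᵀ + Q = [39 -12; -12 8]
S = H·P̄·Hᵀ + R = [288]
K = P̄·Hᵀ·S⁻¹ = [-17/48; 5/36]
x' − x̄ = [-187/48, 55/36] = K·y
y = (KᵀK)⁻¹·Kᵀ·(x' − x̄) = [11]
z = y + H·x̄ = [11] + [-8] = [3]

z = [3]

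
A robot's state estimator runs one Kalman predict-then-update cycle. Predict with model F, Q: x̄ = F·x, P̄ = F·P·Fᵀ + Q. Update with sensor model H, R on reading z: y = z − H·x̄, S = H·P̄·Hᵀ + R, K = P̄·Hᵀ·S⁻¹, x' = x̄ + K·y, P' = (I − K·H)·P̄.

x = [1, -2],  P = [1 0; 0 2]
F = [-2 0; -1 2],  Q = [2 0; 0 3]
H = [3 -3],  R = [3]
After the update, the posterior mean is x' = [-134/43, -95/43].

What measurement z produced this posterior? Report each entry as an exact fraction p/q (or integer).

z = [-3]

x̄ = F·x = [-2, -5]
P̄ = F·P·Fᵀ + Q = [6 2; 2 12]
S = H·P̄·Hᵀ + R = [129]
K = P̄·Hᵀ·S⁻¹ = [4/43; -10/43]
x' − x̄ = [-48/43, 120/43] = K·y
y = (KᵀK)⁻¹·Kᵀ·(x' − x̄) = [-12]
z = y + H·x̄ = [-12] + [9] = [-3]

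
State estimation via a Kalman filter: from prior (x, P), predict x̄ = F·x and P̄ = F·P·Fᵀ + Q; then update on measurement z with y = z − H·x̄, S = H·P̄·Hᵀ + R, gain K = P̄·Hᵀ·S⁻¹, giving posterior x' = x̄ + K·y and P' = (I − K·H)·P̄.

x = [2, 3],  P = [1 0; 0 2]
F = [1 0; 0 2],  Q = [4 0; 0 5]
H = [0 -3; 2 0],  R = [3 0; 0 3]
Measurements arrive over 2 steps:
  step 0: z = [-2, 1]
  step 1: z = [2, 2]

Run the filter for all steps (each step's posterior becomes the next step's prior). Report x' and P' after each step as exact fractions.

step 0: x' = [16/23, 4/5], P' = [15/23 0; 0 13/40]
step 1: x' = [68/71, -110/199], P' = [321/497 0; 0 63/199]

step 0: x̄ = F·x = [2, 6]
step 0: P̄ = F·P·Fᵀ + Q = [5 0; 0 13]
step 0: y = z − H·x̄ = [16, -3]
step 0: S = H·P̄·Hᵀ + R = [120 0; 0 23]
step 0: K = P̄·Hᵀ·S⁻¹ = [0 10/23; -13/40 0]
step 0: x' = x̄ + K·y = [16/23, 4/5]
step 0: P' = (I − K·H)·P̄ = [15/23 0; 0 13/40]
step 1: x̄ = F·x = [16/23, 8/5]
step 1: P̄ = F·P·Fᵀ + Q = [107/23 0; 0 63/10]
step 1: y = z − H·x̄ = [34/5, 14/23]
step 1: S = H·P̄·Hᵀ + R = [597/10 0; 0 497/23]
step 1: K = P̄·Hᵀ·S⁻¹ = [0 214/497; -63/199 0]
step 1: x' = x̄ + K·y = [68/71, -110/199]
step 1: P' = (I − K·H)·P̄ = [321/497 0; 0 63/199]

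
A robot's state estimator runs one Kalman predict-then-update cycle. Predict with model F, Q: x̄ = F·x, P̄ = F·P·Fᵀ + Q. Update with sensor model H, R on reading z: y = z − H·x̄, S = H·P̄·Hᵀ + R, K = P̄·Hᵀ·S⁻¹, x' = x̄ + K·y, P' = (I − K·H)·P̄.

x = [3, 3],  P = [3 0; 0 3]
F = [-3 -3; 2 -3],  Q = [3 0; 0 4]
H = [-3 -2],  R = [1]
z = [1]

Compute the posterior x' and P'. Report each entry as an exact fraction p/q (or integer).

x̄ = F·x = [-18, -3]
P̄ = F·P·Fᵀ + Q = [57 9; 9 43]
y = z − H·x̄ = [-59]
S = H·P̄·Hᵀ + R = [794]
K = P̄·Hᵀ·S⁻¹ = [-189/794; -113/794]
x' = x̄ + K·y = [-3141/794, 4285/794]
P' = (I − K·H)·P̄ = [9537/794 -14211/794; -14211/794 21373/794]

x' = [-3141/794, 4285/794]
P' = [9537/794 -14211/794; -14211/794 21373/794]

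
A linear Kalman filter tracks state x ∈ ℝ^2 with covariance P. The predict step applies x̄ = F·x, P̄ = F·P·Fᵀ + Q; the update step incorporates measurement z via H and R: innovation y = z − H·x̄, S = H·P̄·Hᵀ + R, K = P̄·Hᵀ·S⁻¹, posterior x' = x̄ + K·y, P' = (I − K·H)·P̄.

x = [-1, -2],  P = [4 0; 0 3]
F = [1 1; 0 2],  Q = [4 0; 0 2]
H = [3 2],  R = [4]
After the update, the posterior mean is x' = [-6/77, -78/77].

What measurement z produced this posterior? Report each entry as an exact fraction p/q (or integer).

z = [-2]

x̄ = F·x = [-3, -4]
P̄ = F·P·Fᵀ + Q = [11 6; 6 14]
S = H·P̄·Hᵀ + R = [231]
K = P̄·Hᵀ·S⁻¹ = [15/77; 46/231]
x' − x̄ = [225/77, 230/77] = K·y
y = (KᵀK)⁻¹·Kᵀ·(x' − x̄) = [15]
z = y + H·x̄ = [15] + [-17] = [-2]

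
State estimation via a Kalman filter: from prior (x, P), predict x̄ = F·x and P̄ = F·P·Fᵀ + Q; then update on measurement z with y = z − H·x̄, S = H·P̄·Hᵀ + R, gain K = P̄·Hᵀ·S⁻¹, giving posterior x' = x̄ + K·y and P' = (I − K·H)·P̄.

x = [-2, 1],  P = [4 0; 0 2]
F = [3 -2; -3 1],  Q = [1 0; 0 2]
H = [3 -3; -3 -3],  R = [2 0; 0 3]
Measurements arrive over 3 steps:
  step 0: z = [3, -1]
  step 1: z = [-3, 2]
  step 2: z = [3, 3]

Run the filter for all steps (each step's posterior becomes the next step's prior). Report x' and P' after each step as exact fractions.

step 0: x' = [14544/23117, -8101/23117], P' = [3090/23117 520/23117; 520/23117 3080/23117]
step 1: x' = [-12117752/17888611, 220445/1376047], P' = [2294774/17888611 29044/1376047; 29044/1376047 179136/1376047]
step 2: x' = [-768190724/13542897653, -12316110077/13542897653], P' = [1736423330/13542897653 286129644/13542897653; 286129644/13542897653 1762758808/13542897653]

step 0: x̄ = F·x = [-8, 7]
step 0: P̄ = F·P·Fᵀ + Q = [45 -40; -40 40]
step 0: y = z − H·x̄ = [48, -4]
step 0: S = H·P̄·Hᵀ + R = [1487 -45; -45 48]
step 0: K = P̄·Hᵀ·S⁻¹ = [3855/23117 -3610/23117; -3840/23117 -3600/23117]
step 0: x' = x̄ + K·y = [14544/23117, -8101/23117]
step 0: P' = (I − K·H)·P̄ = [3090/23117 520/23117; 520/23117 3080/23117]
step 1: x̄ = F·x = [59834/23117, -51733/23117]
step 1: P̄ = F·P·Fᵀ + Q = [57007/23117 -29290/23117; -29290/23117 74004/23117]
step 1: y = z − H·x̄ = [-404052/23117, 70537/23117]
step 1: S = H·P̄·Hᵀ + R = [1752553/23117 152973/23117; 152973/23117 721230/23117]
step 1: K = P̄·Hᵀ·S⁻¹ = [2875803/17888611 -2672346/17888611; -225138/1376047 -208180/1376047]
step 1: x' = x̄ + K·y = [-12117752/17888611, 220445/1376047]
step 1: P' = (I − K·H)·P̄ = [2294774/17888611 29044/1376047; 29044/1376047 179136/1376047]
step 2: x̄ = F·x = [-42084826/17888611, 39219041/17888611]
step 2: P̄ = F·P·Fᵀ + Q = [43325785/17888611 -21912354/17888611; -21912354/17888611 56493524/17888611]
step 2: y = z − H·x̄ = [297577434/17888611, 3466806/1376047]
step 2: S = H·P̄·Hᵀ + R = [1328573375/17888611 9116127/1376047; 9116127/1376047 42893634/1376047]
step 2: K = P̄·Hᵀ·S⁻¹ = [2175440529/13542897653 -2022552974/13542897653; -2214943746/13542897653 -2048888452/13542897653]
step 2: x' = x̄ + K·y = [-768190724/13542897653, -12316110077/13542897653]
step 2: P' = (I − K·H)·P̄ = [1736423330/13542897653 286129644/13542897653; 286129644/13542897653 1762758808/13542897653]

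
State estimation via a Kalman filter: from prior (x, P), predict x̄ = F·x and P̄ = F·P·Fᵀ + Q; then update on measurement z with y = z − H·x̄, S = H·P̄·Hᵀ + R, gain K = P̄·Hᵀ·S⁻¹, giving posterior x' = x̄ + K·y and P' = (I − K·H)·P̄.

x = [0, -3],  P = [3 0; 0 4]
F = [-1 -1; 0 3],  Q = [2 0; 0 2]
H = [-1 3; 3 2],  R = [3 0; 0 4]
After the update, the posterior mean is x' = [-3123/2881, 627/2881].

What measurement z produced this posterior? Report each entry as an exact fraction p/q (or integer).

x̄ = F·x = [3, -9]
P̄ = F·P·Fᵀ + Q = [9 -12; -12 38]
S = H·P̄·Hᵀ + R = [426 117; 117 93]
K = P̄·Hᵀ·S⁻¹ = [-504/2881 727/2881; 782/2881 766/8643]
x' − x̄ = [-11766/2881, 26556/2881] = K·y
y = (KᵀK)⁻¹·Kᵀ·(x' − x̄) = [32, 6]
z = y + H·x̄ = [32, 6] + [-30, -9] = [2, -3]

z = [2, -3]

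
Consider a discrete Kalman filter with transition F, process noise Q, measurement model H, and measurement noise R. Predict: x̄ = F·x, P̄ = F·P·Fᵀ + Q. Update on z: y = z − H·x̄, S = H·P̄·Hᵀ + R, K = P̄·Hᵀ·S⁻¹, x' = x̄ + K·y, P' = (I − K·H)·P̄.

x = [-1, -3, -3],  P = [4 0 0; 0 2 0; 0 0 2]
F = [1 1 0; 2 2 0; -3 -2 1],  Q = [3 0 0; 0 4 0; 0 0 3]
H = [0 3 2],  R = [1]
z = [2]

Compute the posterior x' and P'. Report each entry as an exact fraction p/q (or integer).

x̄ = F·x = [-4, -8, 6]
P̄ = F·P·Fᵀ + Q = [9 12 -16; 12 28 -32; -16 -32 49]
y = z − H·x̄ = [14]
S = H·P̄·Hᵀ + R = [65]
K = P̄·Hᵀ·S⁻¹ = [4/65; 4/13; 2/65]
x' = x̄ + K·y = [-204/65, -48/13, 418/65]
P' = (I − K·H)·P̄ = [569/65 140/13 -1048/65; 140/13 284/13 -424/13; -1048/65 -424/13 3181/65]

x' = [-204/65, -48/13, 418/65]
P' = [569/65 140/13 -1048/65; 140/13 284/13 -424/13; -1048/65 -424/13 3181/65]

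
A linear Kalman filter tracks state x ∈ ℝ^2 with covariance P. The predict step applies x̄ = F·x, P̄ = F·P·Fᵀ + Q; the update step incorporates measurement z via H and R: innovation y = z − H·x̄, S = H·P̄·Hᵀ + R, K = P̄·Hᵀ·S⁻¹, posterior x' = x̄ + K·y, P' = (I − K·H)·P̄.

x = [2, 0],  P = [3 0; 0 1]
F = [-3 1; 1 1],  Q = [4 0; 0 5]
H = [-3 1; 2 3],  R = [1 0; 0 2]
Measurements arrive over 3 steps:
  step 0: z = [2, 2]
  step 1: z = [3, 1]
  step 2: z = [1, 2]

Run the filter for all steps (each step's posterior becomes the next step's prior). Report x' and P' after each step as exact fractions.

step 0: x' = [-10622/27909, 25150/27909], P' = [2528/27909 -16/27909; -16/27909 4946/27909]
step 1: x' = [-63421830/93564541, 75782037/93564541], P' = [8353806/93564541 -5212/93564541; -5212/93564541 16443866/93564541]
step 2: x' = [-12022680029/312575555201, 221671351822/312575555201], P' = [27906337876/312575555201 -17214256/312575555201; -17214256/312575555201 54934225434/312575555201]

step 0: x̄ = F·x = [-6, 2]
step 0: P̄ = F·P·Fᵀ + Q = [32 -8; -8 9]
step 0: y = z − H·x̄ = [-18, 8]
step 0: S = H·P̄·Hᵀ + R = [346 -109; -109 115]
step 0: K = P̄·Hᵀ·S⁻¹ = [-7600/27909 2504/27909; 4994/27909 7403/27909]
step 0: x' = x̄ + K·y = [-10622/27909, 25150/27909]
step 0: P' = (I − K·H)·P̄ = [2528/27909 -16/27909; -16/27909 4946/27909]
step 1: x̄ = F·x = [57016/27909, 14528/27909]
step 1: P̄ = F·P·Fᵀ + Q = [139430/27909 -2606/27909; -2606/27909 146987/27909]
step 1: y = z − H·x̄ = [34321/3987, -129707/27909]
step 1: S = H·P̄·Hᵀ + R = [206486/3987 -53911/3987; -53911/3987 1905149/27909]
step 1: K = P̄·Hᵀ·S⁻¹ = [-25066630/93564541 1192284/13366363; 16459502/93564541 3522941/13366363]
step 1: x' = x̄ + K·y = [-63421830/93564541, 75782037/93564541]
step 1: P' = (I − K·H)·P̄ = [8353806/93564541 -5212/93564541; -5212/93564541 16443866/93564541]
step 2: x̄ = F·x = [266047527/93564541, 12360207/93564541]
step 2: P̄ = F·P·Fᵀ + Q = [465917556/93564541 -8607128/93564541; -8607128/93564541 492609953/93564541]
step 2: y = z − H·x̄ = [879346915/93564541, -382046593/93564541]
step 2: S = H·P̄·Hᵀ + R = [4831075266/93564541 -1257425581/93564541; -1257425581/93564541 6381003347/93564541]
step 2: K = P̄·Hᵀ·S⁻¹ = [-83736227884/312575555201 27880516492/312575555201; 54985868202/312575555201 82384123895/312575555201]
step 2: x' = x̄ + K·y = [-12022680029/312575555201, 221671351822/312575555201]
step 2: P' = (I − K·H)·P̄ = [27906337876/312575555201 -17214256/312575555201; -17214256/312575555201 54934225434/312575555201]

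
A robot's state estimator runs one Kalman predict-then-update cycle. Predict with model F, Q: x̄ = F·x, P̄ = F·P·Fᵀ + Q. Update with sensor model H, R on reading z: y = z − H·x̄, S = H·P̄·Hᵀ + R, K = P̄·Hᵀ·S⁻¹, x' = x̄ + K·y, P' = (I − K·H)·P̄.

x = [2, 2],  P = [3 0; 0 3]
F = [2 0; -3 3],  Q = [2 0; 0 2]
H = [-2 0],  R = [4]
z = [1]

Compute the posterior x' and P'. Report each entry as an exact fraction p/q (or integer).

x' = [-1/5, 27/5]
P' = [14/15 -6/5; -6/5 172/5]

x̄ = F·x = [4, 0]
P̄ = F·P·Fᵀ + Q = [14 -18; -18 56]
y = z − H·x̄ = [9]
S = H·P̄·Hᵀ + R = [60]
K = P̄·Hᵀ·S⁻¹ = [-7/15; 3/5]
x' = x̄ + K·y = [-1/5, 27/5]
P' = (I − K·H)·P̄ = [14/15 -6/5; -6/5 172/5]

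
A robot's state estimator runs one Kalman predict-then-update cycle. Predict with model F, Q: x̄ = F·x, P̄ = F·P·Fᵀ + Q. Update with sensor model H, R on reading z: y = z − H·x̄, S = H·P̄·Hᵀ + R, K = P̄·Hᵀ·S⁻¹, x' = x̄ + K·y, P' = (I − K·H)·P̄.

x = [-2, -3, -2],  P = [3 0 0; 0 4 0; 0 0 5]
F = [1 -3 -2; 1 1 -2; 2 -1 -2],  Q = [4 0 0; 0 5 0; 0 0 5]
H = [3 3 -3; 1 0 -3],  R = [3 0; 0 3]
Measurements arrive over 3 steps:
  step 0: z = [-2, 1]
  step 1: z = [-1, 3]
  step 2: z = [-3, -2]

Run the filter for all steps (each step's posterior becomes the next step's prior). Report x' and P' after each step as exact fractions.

step 0: x' = [17356/3747, -45448/11241, 13310/11241], P' = [60419/2498 -58756/3747 30809/3747; -58756/3747 121609/11241 -56255/11241; 30809/3747 -56255/11241 35098/11241]
step 1: x' = [-52776111/213737320, -446058491/427474640, -108693857/106868660], P' = [1340986083/106868660 -1587923397/213737320 254730441/53434330; -1587923397/213737320 2130647863/427474640 -271072219/106868660; 254730441/53434330 -271072219/106868660 56491967/26717165]
step 2: x' = [1961959546918/4057559855593, -2150507402265/4057559855593, 3496869590481/4057559855593], P' = [47638429654098/4057559855593 -28257524195931/4057559855593 18058657416336/4057559855593; -28257524195931/4057559855593 19137281781821/4057559855593 -9551777770885/4057559855593; 18058657416336/4057559855593 -9551777770885/4057559855593 8075857701372/4057559855593]

step 0: x̄ = F·x = [11, -1, 3]
step 0: P̄ = F·P·Fᵀ + Q = [63 11 38; 11 32 22; 38 22 41]
step 0: y = z − H·x̄ = [-23, -1]
step 0: S = H·P̄·Hᵀ + R = [345 -63; -63 207]
step 0: K = P̄·Hᵀ·S⁻¹ = [709/2498 -1199/7494; 532/3747 -2501/11241; 358/3747 -4289/11241]
step 0: x' = x̄ + K·y = [17356/3747, -45448/11241, 13310/11241]
step 0: P' = (I − K·H)·P̄ = [60419/2498 -58756/3747 30809/3747; -58756/3747 121609/11241 -56255/11241; 30809/3747 -56255/11241 35098/11241]
step 1: x̄ = F·x = [161792/11241, -20000/11241, 40988/3747]
step 1: P̄ = F·P·Fᵀ + Q = [3129125/22482 -389483/22482 426088/3747; -389483/22482 185735/22482 -56092/3747; 426088/3747 -56092/3747 127376/1249]
step 1: y = z − H·x̄ = [-7525/1249, 240823/11241]
step 1: S = H·P̄·Hᵀ + R = [198102/1249 66915/1249; 66915/1249 8492315/22482]
step 1: K = P̄·Hᵀ·S⁻¹ = [15025401/42747464 -62465521/106868660; 7817989/85494928 12836639/213737320; 2484159/21373732 -28073787/53434330]
step 1: x' = x̄ + K·y = [-52776111/213737320, -446058491/427474640, -108693857/106868660]
step 1: P' = (I − K·H)·P̄ = [1340986083/106868660 -1587923397/213737320 254730441/53434330; -1587923397/213737320 2130647863/427474640 -271072219/106868660; 254730441/53434330 -271072219/106868660 56491967/26717165]
step 2: x̄ = F·x = [2102174107/427474640, 317940143/427474640, 1104504903/427474640]
step 2: P̄ = F·P·Fᵀ + Q = [27757399687/427474640 -3549349397/427474640 22064873523/427474640; -3549349397/427474640 3081539087/427474640 -3190181273/427474640; 22064873523/427474640 -3190181273/427474640 21402767727/427474640]
step 2: y = z − H·x̄ = [-5229251961/427474640, 178195661/213737320]
step 2: S = H·P̄·Hᵀ + R = [67825032783/427474640 14591104797/213737320; 14591104797/213737320 22318873003/106868660]
step 2: K = P̄·Hᵀ·S⁻¹ = [1322248041831/4057559855593 -2179180864970/4057559855593; 431535356775/4057559855593 132603038908/4057559855593; 431021944079/4057559855593 -2056305229260/4057559855593]
step 2: x' = x̄ + K·y = [1961959546918/4057559855593, -2150507402265/4057559855593, 3496869590481/4057559855593]
step 2: P' = (I − K·H)·P̄ = [47638429654098/4057559855593 -28257524195931/4057559855593 18058657416336/4057559855593; -28257524195931/4057559855593 19137281781821/4057559855593 -9551777770885/4057559855593; 18058657416336/4057559855593 -9551777770885/4057559855593 8075857701372/4057559855593]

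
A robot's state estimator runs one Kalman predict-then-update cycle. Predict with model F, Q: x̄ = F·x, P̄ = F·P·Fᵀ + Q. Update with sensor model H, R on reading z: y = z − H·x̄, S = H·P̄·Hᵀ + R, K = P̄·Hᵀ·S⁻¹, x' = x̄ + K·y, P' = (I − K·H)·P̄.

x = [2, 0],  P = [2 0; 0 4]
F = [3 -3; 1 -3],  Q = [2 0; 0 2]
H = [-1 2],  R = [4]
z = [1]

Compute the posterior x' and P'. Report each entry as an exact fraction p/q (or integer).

x̄ = F·x = [6, 2]
P̄ = F·P·Fᵀ + Q = [56 42; 42 40]
y = z − H·x̄ = [3]
S = H·P̄·Hᵀ + R = [52]
K = P̄·Hᵀ·S⁻¹ = [7/13; 19/26]
x' = x̄ + K·y = [99/13, 109/26]
P' = (I − K·H)·P̄ = [532/13 280/13; 280/13 159/13]

x' = [99/13, 109/26]
P' = [532/13 280/13; 280/13 159/13]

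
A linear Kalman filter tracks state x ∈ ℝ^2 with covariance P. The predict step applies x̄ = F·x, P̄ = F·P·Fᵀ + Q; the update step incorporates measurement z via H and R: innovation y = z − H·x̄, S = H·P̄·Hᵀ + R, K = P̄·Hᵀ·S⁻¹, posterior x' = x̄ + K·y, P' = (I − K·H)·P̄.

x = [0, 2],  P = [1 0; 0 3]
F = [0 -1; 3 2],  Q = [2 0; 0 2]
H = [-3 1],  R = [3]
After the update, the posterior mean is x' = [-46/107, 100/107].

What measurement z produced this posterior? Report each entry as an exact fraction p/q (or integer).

z = [2]

x̄ = F·x = [-2, 4]
P̄ = F·P·Fᵀ + Q = [5 -6; -6 23]
S = H·P̄·Hᵀ + R = [107]
K = P̄·Hᵀ·S⁻¹ = [-21/107; 41/107]
x' − x̄ = [168/107, -328/107] = K·y
y = (KᵀK)⁻¹·Kᵀ·(x' − x̄) = [-8]
z = y + H·x̄ = [-8] + [10] = [2]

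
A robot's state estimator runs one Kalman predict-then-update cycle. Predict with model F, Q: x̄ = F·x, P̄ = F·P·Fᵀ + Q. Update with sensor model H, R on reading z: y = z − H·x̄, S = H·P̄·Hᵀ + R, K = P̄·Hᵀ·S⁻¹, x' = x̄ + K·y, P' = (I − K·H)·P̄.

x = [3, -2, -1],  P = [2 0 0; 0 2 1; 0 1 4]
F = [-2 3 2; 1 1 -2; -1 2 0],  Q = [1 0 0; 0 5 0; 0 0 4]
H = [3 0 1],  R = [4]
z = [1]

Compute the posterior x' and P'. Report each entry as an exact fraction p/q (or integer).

x̄ = F·x = [-14, 3, -7]
P̄ = F·P·Fᵀ + Q = [55 -18 20; -18 21 -2; 20 -2 14]
y = z − H·x̄ = [50]
S = H·P̄·Hᵀ + R = [633]
K = P̄·Hᵀ·S⁻¹ = [185/633; -56/633; 74/633]
x' = x̄ + K·y = [388/633, -901/633, -731/633]
P' = (I − K·H)·P̄ = [590/633 -1034/633 -1030/633; -1034/633 10157/633 2878/633; -1030/633 2878/633 3386/633]

x' = [388/633, -901/633, -731/633]
P' = [590/633 -1034/633 -1030/633; -1034/633 10157/633 2878/633; -1030/633 2878/633 3386/633]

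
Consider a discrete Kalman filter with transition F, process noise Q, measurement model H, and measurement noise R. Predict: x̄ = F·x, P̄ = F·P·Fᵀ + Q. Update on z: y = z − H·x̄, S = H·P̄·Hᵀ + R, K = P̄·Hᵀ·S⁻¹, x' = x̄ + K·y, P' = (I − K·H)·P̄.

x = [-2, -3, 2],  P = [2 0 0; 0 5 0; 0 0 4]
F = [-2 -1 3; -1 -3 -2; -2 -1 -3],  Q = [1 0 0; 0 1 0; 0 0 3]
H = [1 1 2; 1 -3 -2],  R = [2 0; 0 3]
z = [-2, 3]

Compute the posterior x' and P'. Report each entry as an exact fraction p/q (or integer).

x̄ = F·x = [13, 7, 1]
P̄ = F·P·Fᵀ + Q = [50 -5 -23; -5 64 43; -23 43 52]
y = z − H·x̄ = [-24, 13]
S = H·P̄·Hᵀ + R = [394 -684; -684 1475]
K = P̄·Hᵀ·S⁻¹ = [74449/113294 21525/56647; 20303/113294 -6161/56647; 3898/56647 -8024/56647]
x' = x̄ + K·y = [122848/56647, 72800/56647, -141217/56647]
P' = (I − K·H)·P̄ = [960599/113294 821575/113294 -408319/56647; 821575/113294 819755/113294 -400181/56647; -408319/56647 -400181/56647 408148/56647]

x' = [122848/56647, 72800/56647, -141217/56647]
P' = [960599/113294 821575/113294 -408319/56647; 821575/113294 819755/113294 -400181/56647; -408319/56647 -400181/56647 408148/56647]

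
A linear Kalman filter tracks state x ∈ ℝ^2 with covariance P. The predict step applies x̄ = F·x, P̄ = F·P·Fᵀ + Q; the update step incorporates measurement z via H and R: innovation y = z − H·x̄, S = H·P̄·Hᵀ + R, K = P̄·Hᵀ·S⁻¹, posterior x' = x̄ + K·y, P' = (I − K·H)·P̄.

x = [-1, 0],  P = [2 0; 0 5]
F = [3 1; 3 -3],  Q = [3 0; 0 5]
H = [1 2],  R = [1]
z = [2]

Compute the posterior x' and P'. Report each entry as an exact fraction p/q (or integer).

x' = [-581/311, 596/311]
P' = [7062/311 -3515/311; -3515/311 1827/311]

x̄ = F·x = [-3, -3]
P̄ = F·P·Fᵀ + Q = [26 3; 3 68]
y = z − H·x̄ = [11]
S = H·P̄·Hᵀ + R = [311]
K = P̄·Hᵀ·S⁻¹ = [32/311; 139/311]
x' = x̄ + K·y = [-581/311, 596/311]
P' = (I − K·H)·P̄ = [7062/311 -3515/311; -3515/311 1827/311]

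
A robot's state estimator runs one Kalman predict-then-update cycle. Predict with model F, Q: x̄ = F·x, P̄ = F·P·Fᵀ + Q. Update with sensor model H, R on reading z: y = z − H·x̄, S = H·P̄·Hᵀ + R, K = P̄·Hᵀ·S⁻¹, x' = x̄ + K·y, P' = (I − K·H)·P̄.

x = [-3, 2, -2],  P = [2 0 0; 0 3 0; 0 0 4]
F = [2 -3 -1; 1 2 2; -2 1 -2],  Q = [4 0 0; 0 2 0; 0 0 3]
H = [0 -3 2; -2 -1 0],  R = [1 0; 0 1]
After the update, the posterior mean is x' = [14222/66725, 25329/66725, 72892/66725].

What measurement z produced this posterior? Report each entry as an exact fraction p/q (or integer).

z = [1, -1]

x̄ = F·x = [-10, -3, 12]
P̄ = F·P·Fᵀ + Q = [43 -22 -9; -22 32 -14; -9 -14 30]
S = H·P̄·Hᵀ + R = [577 28; 28 117]
K = P̄·Hᵀ·S⁻¹ = [7408/66725 -38272/66725; -14844/66725 10396/66725; 11038/66725 15608/66725]
x' − x̄ = [681472/66725, 225504/66725, -727808/66725] = K·y
y = (KᵀK)⁻¹·Kᵀ·(x' − x̄) = [-32, -24]
z = y + H·x̄ = [-32, -24] + [33, 23] = [1, -1]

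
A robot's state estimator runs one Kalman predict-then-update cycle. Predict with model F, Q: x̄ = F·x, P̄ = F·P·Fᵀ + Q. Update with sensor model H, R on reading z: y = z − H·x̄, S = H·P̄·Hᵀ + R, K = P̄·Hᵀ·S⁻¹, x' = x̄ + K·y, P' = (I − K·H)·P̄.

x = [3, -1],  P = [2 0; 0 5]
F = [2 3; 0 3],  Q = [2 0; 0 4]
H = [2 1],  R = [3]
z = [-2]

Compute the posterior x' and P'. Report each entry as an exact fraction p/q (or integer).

x' = [581/452, -2051/452]
P' = [835/452 -1205/452; -1205/452 2827/452]

x̄ = F·x = [3, -3]
P̄ = F·P·Fᵀ + Q = [55 45; 45 49]
y = z − H·x̄ = [-5]
S = H·P̄·Hᵀ + R = [452]
K = P̄·Hᵀ·S⁻¹ = [155/452; 139/452]
x' = x̄ + K·y = [581/452, -2051/452]
P' = (I − K·H)·P̄ = [835/452 -1205/452; -1205/452 2827/452]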